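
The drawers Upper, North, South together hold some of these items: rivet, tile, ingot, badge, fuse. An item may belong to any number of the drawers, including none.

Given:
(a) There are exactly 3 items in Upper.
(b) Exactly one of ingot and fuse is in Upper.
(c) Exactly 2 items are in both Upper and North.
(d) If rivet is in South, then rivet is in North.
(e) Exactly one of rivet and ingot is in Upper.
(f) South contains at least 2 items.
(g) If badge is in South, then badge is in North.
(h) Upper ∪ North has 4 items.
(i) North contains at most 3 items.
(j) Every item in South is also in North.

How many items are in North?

3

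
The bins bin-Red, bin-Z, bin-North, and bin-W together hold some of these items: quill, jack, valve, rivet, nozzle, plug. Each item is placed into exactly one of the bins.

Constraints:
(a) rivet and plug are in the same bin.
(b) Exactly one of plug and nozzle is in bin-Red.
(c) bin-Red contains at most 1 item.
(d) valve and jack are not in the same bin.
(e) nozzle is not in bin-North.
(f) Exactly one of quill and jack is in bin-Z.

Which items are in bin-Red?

bin-Red = {nozzle}

From (e): nozzle ∉ bin-North.
Suppose quill ∈ bin-Red: no assignment then satisfies all the clues, so quill ∉ bin-Red.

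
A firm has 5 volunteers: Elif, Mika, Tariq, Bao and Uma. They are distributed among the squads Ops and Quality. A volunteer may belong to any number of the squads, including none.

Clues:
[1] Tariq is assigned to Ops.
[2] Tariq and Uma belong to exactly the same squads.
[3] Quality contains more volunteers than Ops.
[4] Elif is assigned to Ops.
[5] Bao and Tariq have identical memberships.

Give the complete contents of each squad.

Ops = {Bao, Elif, Tariq, Uma}; Quality = {Bao, Elif, Mika, Tariq, Uma}

From (1): Tariq ∈ Ops.
From (4): Elif ∈ Ops.
(2): Uma matches Tariq: Uma ∈ Ops.
(5): Bao matches Tariq: Bao ∈ Ops.
Suppose Elif ∉ Quality: no assignment then satisfies all the clues, so Elif ∈ Quality.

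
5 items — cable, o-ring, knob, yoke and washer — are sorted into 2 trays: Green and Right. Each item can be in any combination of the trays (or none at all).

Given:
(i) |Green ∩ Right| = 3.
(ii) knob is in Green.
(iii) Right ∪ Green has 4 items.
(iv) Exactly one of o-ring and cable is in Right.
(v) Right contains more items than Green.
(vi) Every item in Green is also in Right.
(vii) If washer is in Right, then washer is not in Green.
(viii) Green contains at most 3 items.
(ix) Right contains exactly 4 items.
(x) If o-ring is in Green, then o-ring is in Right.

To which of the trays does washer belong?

washer: Right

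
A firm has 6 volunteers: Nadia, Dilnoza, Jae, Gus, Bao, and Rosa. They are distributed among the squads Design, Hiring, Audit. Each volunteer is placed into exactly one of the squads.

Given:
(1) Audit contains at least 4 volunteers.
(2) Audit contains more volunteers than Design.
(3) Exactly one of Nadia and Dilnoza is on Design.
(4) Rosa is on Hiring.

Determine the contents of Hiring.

Hiring = {Rosa}

From (4): Rosa ∈ Hiring.
Suppose Nadia ∈ Hiring: no assignment then satisfies all the clues, so Nadia ∉ Hiring.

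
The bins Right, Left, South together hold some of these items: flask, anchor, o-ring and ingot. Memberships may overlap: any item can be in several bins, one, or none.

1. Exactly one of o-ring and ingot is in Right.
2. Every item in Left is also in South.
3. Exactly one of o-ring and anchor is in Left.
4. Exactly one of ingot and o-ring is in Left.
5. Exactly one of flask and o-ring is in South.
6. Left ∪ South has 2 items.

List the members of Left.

Left = {o-ring}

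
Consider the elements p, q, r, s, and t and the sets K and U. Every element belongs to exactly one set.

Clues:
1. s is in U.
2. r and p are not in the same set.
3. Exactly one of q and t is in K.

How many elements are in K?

2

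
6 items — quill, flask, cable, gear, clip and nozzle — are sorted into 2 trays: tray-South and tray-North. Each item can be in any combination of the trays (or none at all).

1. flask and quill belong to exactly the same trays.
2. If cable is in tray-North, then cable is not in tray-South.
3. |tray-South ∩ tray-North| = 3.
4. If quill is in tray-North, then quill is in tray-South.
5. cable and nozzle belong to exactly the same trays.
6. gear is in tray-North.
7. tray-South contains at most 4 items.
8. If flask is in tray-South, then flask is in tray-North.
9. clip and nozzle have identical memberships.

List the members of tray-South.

tray-South = {flask, gear, quill}

From (6): gear ∈ tray-North.
Suppose quill ∉ tray-South: no assignment then satisfies all the clues, so quill ∈ tray-South.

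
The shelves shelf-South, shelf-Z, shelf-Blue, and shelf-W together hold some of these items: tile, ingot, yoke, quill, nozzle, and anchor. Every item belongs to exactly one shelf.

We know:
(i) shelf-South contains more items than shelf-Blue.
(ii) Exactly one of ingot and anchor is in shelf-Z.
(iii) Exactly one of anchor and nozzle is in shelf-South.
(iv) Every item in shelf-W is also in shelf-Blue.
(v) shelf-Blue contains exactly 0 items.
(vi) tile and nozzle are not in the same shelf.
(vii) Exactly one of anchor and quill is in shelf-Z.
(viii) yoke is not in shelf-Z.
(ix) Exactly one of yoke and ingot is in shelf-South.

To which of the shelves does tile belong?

From (viii): yoke ∉ shelf-Z.
(v): shelf-Blue already has 0, so the rest are out.
(iv) contrapositive: tile ∉ shelf-W.
(iv) contrapositive: ingot ∉ shelf-W.
(iv) contrapositive: yoke ∉ shelf-W.
(iv) contrapositive: quill ∉ shelf-W.
(iv) contrapositive: nozzle ∉ shelf-W.
(iv) contrapositive: anchor ∉ shelf-W.
Only one shelf left: yoke ∈ shelf-South.
(ix) (exactly one): ingot ∉ shelf-South.
Only one shelf left: ingot ∈ shelf-Z.
Only one shelf left: tile ∈ shelf-South.

tile: shelf-South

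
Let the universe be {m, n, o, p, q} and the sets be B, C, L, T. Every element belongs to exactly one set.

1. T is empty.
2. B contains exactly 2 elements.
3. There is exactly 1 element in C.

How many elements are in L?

2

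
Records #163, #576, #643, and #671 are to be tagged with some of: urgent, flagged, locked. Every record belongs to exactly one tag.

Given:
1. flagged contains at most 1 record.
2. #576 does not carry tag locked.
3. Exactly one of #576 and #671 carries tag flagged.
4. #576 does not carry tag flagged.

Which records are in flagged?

flagged = {#671}

From (2): #576 ∉ locked.
From (4): #576 ∉ flagged.
(3) (exactly one): #671 ∈ flagged.
Only one tag left: #576 ∈ urgent.
(1): flagged already has 1, so the rest are out.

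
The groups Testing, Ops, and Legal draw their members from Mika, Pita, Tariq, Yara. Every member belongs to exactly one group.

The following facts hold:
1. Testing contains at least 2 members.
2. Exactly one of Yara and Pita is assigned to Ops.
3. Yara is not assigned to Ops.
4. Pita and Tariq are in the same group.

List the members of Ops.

Ops = {Pita, Tariq}

From (3): Yara ∉ Ops.
(2) (exactly one): Pita ∈ Ops.
(4): Tariq matches Pita: Tariq ∉ Testing.
(4): Tariq matches Pita: Tariq ∈ Ops.
(1): only 2 candidates remain for Testing, so all are in.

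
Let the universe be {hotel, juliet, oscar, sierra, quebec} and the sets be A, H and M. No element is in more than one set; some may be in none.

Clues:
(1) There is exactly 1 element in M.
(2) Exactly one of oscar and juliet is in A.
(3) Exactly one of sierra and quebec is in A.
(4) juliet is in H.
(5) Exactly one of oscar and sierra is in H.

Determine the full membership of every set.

From (4): juliet ∈ H.
(2) (exactly one): oscar ∈ A.
(5) (exactly one): sierra ∈ H.
(3) (exactly one): quebec ∈ A.
(1): only 1 candidates remain for M, so all are in.

A = {oscar, quebec}; H = {juliet, sierra}; M = {hotel}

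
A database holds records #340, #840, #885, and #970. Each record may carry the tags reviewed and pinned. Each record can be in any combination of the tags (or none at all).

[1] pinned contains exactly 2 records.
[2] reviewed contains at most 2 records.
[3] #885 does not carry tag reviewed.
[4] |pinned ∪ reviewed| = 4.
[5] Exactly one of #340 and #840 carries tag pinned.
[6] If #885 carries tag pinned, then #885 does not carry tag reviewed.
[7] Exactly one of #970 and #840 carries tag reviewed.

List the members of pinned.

pinned = {#840, #885}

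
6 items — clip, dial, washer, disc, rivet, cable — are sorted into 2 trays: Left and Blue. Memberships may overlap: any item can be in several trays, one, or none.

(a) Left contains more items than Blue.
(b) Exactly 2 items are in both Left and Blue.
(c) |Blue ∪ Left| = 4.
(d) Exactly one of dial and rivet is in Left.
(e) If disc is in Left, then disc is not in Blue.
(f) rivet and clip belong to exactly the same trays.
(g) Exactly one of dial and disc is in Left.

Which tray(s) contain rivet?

rivet: Blue, Left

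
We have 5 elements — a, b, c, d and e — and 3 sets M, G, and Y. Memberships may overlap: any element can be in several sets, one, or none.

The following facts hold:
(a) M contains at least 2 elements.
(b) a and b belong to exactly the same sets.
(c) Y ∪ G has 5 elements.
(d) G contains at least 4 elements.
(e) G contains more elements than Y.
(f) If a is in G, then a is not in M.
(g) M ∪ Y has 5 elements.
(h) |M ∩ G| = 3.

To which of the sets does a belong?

a: G, Y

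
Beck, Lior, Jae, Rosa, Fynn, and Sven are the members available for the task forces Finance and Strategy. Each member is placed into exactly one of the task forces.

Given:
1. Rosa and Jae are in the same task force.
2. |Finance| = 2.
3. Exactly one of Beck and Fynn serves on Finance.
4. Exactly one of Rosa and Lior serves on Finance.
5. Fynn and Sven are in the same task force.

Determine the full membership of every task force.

Finance = {Beck, Lior}; Strategy = {Fynn, Jae, Rosa, Sven}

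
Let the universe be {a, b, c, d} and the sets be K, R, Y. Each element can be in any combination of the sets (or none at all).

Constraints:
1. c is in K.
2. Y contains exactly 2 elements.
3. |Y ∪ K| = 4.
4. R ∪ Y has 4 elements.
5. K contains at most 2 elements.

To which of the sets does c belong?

c: K, R

From (1): c ∈ K.
Suppose c ∉ R: no assignment then satisfies all the clues, so c ∈ R.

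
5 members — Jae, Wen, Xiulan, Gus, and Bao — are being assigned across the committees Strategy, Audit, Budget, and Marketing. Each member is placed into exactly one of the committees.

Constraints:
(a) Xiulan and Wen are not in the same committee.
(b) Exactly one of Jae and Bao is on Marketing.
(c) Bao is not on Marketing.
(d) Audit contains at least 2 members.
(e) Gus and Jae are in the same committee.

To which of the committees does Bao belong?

Bao: Audit

From (c): Bao ∉ Marketing.
(b) (exactly one): Jae ∈ Marketing.
(e): Gus matches Jae: Gus ∉ Strategy.
(e): Gus matches Jae: Gus ∉ Audit.
(e): Gus matches Jae: Gus ∉ Budget.
(e): Gus matches Jae: Gus ∈ Marketing.
Suppose Bao ∈ Strategy: no assignment then satisfies all the clues, so Bao ∉ Strategy.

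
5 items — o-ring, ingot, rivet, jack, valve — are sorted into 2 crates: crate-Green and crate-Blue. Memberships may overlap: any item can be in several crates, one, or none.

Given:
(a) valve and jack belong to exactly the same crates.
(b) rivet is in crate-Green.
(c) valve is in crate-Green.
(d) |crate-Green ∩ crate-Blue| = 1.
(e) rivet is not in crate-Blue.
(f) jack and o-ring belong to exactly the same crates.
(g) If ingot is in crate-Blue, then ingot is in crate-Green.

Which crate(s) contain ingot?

From (b): rivet ∈ crate-Green.
From (c): valve ∈ crate-Green.
From (e): rivet ∉ crate-Blue.
(a): jack matches valve: jack ∈ crate-Green.
(f): o-ring matches jack: o-ring ∈ crate-Green.
Suppose ingot ∉ crate-Green: no assignment then satisfies all the clues, so ingot ∈ crate-Green.

ingot: crate-Blue, crate-Green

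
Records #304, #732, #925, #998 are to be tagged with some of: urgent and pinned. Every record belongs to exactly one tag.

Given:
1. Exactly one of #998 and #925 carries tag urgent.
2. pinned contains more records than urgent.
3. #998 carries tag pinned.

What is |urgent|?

1

From (3): #998 ∈ pinned.
(1) (exactly one): #925 ∈ urgent.
Suppose #304 ∈ urgent: no assignment then satisfies all the clues, so #304 ∉ urgent.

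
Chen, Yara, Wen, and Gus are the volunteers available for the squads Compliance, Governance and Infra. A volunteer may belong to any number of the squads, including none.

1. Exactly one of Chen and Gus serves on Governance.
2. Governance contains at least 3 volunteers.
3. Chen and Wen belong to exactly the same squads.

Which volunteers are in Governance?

Governance = {Chen, Wen, Yara}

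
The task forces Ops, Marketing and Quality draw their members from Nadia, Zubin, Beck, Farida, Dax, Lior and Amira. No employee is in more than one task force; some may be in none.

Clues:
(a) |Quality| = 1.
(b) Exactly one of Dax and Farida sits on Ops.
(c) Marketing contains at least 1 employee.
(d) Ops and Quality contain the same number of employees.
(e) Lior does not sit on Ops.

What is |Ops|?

1

From (e): Lior ∉ Ops.
Suppose Nadia ∈ Ops: no assignment then satisfies all the clues, so Nadia ∉ Ops.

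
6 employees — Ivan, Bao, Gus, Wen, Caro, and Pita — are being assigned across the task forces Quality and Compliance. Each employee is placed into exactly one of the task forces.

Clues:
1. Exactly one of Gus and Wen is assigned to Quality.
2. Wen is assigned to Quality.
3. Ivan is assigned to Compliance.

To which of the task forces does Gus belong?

Gus: Compliance

From (2): Wen ∈ Quality.
From (3): Ivan ∈ Compliance.
(1) (exactly one): Gus ∉ Quality.
Only one task force left: Gus ∈ Compliance.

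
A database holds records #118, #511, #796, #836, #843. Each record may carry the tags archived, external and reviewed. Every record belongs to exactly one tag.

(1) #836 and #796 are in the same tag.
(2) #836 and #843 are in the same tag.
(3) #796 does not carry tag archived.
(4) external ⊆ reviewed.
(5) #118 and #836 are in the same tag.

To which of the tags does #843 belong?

#843: reviewed

From (3): #796 ∉ archived.
(1): #836 matches #796: #836 ∉ archived.
(2): #843 matches #836: #843 ∉ archived.
(5): #118 matches #836: #118 ∉ archived.
Suppose #843 ∈ external: no assignment then satisfies all the clues, so #843 ∉ external.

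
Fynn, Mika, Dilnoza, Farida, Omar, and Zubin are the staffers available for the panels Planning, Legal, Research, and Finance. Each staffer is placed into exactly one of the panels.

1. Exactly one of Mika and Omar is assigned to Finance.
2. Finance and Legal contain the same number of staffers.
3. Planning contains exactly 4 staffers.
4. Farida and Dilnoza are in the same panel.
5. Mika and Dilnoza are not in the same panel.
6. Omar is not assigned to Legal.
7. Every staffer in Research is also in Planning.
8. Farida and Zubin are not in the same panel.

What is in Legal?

Legal = {Zubin}

From (6): Omar ∉ Legal.
Suppose Fynn ∈ Legal: no assignment then satisfies all the clues, so Fynn ∉ Legal.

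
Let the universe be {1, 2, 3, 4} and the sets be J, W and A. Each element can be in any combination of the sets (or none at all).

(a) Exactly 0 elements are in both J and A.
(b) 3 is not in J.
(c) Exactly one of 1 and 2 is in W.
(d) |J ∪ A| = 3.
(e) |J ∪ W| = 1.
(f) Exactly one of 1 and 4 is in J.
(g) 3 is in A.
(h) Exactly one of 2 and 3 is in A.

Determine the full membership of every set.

J = {1}; W = {1}; A = {3, 4}

From (b): 3 ∉ J.
From (g): 3 ∈ A.
(h) (exactly one): 2 ∉ A.
Suppose 1 ∉ J: no assignment then satisfies all the clues, so 1 ∈ J.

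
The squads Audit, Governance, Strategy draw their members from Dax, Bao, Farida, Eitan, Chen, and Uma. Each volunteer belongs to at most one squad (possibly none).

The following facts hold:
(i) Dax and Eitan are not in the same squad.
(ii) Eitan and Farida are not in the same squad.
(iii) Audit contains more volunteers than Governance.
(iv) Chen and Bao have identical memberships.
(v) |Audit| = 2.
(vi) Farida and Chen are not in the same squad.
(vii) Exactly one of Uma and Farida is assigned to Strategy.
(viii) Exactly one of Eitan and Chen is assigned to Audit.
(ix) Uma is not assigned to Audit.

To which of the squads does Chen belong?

From (ix): Uma ∉ Audit.
Suppose Chen ∉ Audit: no assignment then satisfies all the clues, so Chen ∈ Audit.

Chen: Audit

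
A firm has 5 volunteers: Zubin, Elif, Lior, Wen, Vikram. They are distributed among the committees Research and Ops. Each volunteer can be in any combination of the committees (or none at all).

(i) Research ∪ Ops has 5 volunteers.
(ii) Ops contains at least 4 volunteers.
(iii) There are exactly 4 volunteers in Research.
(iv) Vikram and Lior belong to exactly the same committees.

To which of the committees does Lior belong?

Lior: Ops, Research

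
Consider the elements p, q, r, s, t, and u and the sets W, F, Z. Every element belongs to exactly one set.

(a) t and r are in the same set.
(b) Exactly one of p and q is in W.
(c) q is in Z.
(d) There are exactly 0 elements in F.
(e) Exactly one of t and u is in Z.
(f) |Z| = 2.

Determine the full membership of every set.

W = {p, r, s, t}; F = {}; Z = {q, u}

From (c): q ∈ Z.
(b) (exactly one): p ∈ W.
(d): F already has 0, so the rest are out.
Suppose r ∉ W: no assignment then satisfies all the clues, so r ∈ W.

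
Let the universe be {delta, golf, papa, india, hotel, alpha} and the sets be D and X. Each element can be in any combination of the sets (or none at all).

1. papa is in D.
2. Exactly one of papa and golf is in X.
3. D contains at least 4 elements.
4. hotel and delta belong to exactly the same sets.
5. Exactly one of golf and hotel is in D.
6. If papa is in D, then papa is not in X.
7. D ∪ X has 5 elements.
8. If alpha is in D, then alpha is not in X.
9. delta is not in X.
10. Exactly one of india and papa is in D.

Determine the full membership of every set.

D = {alpha, delta, hotel, papa}; X = {golf}

From (1): papa ∈ D.
From (9): delta ∉ X.
(4): hotel matches delta: hotel ∉ X.
(6): papa ∉ X.
(10) (exactly one): india ∉ D.
(2) (exactly one): golf ∈ X.
Suppose delta ∉ D: no assignment then satisfies all the clues, so delta ∈ D.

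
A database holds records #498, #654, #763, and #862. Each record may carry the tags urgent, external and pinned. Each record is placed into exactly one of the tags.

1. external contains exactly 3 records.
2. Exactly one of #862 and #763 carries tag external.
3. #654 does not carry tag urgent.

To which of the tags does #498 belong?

#498: external

From (3): #654 ∉ urgent.
Suppose #498 ∈ urgent: no assignment then satisfies all the clues, so #498 ∉ urgent.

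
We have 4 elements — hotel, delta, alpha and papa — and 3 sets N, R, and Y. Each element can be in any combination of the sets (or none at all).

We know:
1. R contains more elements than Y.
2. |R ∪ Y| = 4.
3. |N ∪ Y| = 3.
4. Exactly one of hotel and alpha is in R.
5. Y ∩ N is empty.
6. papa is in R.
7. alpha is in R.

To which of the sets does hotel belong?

hotel: Y

From (6): papa ∈ R.
From (7): alpha ∈ R.
(4) (exactly one): hotel ∉ R.
Suppose hotel ∈ N: no assignment then satisfies all the clues, so hotel ∉ N.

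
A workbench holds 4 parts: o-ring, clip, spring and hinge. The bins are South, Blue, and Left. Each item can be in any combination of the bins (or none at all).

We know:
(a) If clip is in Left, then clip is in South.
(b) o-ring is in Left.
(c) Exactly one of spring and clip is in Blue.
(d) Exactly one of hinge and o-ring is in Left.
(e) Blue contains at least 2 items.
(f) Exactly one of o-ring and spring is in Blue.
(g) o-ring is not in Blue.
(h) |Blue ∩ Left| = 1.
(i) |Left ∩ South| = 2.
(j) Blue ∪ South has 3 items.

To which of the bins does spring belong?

spring: Blue, Left, South

From (b): o-ring ∈ Left.
From (g): o-ring ∉ Blue.
(d) (exactly one): hinge ∉ Left.
(f) (exactly one): spring ∈ Blue.
(c) (exactly one): clip ∉ Blue.
(e): only 2 candidates remain for Blue, so all are in.
Suppose spring ∉ South: no assignment then satisfies all the clues, so spring ∈ South.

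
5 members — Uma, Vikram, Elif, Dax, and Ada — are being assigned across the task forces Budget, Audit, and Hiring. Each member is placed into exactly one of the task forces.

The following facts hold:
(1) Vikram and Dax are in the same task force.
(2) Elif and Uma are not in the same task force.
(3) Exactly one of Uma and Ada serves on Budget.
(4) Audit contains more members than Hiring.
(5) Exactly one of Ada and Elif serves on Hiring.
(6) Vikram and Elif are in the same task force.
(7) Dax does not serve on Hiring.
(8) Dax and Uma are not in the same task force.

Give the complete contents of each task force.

From (7): Dax ∉ Hiring.
(1): Vikram matches Dax: Vikram ∉ Hiring.
(6): Elif matches Vikram: Elif ∉ Hiring.
(5) (exactly one): Ada ∈ Hiring.
(3) (exactly one): Uma ∈ Budget.
(8): Dax ∉ Budget.
Only one task force left: Dax ∈ Audit.
(1): Vikram matches Dax: Vikram ∉ Budget.
(1): Vikram matches Dax: Vikram ∈ Audit.
(2): Elif ∉ Budget.
(6): Elif matches Vikram: Elif ∈ Audit.

Budget = {Uma}; Audit = {Dax, Elif, Vikram}; Hiring = {Ada}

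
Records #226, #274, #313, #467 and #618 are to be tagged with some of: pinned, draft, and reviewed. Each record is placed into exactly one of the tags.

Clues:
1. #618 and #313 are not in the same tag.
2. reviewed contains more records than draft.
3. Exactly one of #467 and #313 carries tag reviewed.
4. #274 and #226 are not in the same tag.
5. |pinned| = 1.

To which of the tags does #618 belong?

#618: reviewed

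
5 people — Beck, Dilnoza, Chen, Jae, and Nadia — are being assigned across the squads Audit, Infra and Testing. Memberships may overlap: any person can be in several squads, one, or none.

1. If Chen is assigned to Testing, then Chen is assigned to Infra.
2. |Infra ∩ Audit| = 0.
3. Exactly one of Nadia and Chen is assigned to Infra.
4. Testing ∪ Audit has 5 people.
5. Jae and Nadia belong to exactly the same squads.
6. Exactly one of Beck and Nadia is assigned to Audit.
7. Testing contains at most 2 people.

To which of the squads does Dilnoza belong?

Dilnoza: Audit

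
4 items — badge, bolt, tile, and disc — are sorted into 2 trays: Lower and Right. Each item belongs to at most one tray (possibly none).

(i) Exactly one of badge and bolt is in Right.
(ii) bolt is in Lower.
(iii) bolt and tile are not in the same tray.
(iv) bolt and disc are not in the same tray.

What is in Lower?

Lower = {bolt}

From (ii): bolt ∈ Lower.
(i) (exactly one): badge ∈ Right.
(iii): tile ∉ Lower.
(iv): disc ∉ Lower.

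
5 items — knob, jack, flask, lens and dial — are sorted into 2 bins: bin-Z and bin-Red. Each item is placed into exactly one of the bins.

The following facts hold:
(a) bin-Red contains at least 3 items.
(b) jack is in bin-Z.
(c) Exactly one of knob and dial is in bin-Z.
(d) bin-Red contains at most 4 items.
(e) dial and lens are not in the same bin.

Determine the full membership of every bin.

From (b): jack ∈ bin-Z.
Suppose knob ∈ bin-Z: no assignment then satisfies all the clues, so knob ∉ bin-Z.

bin-Z = {dial, jack}; bin-Red = {flask, knob, lens}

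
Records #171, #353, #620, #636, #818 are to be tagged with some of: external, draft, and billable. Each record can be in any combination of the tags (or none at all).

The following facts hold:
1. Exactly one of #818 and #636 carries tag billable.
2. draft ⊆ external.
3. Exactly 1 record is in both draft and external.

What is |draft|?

1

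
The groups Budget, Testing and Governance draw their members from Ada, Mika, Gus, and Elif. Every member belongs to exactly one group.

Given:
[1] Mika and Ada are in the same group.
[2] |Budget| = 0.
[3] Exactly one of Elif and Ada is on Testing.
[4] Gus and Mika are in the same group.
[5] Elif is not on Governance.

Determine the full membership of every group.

Budget = {}; Testing = {Elif}; Governance = {Ada, Gus, Mika}

From (5): Elif ∉ Governance.
(2): Budget already has 0, so the rest are out.
Only one group left: Elif ∈ Testing.
(3) (exactly one): Ada ∉ Testing.
Only one group left: Ada ∈ Governance.
(1): Mika matches Ada: Mika ∉ Testing.
(1): Mika matches Ada: Mika ∈ Governance.
(4): Gus matches Mika: Gus ∉ Testing.
(4): Gus matches Mika: Gus ∈ Governance.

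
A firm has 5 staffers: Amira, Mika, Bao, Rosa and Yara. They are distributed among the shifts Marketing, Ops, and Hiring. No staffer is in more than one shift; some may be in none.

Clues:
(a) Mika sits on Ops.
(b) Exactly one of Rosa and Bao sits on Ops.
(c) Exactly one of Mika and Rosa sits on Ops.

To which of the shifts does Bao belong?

From (a): Mika ∈ Ops.
(c) (exactly one): Rosa ∉ Ops.
(b) (exactly one): Bao ∈ Ops.

Bao: Ops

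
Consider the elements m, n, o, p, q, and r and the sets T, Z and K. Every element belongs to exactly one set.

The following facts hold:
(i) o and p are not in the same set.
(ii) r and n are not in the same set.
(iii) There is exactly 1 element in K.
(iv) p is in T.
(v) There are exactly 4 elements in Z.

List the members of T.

T = {p}

From (iv): p ∈ T.
(i): o ∉ T.
Suppose m ∈ T: no assignment then satisfies all the clues, so m ∉ T.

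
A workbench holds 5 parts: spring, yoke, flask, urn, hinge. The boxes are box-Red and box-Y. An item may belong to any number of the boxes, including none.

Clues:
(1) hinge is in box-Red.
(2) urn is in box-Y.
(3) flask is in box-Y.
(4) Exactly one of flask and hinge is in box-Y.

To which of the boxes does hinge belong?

hinge: box-Red

From (1): hinge ∈ box-Red.
From (2): urn ∈ box-Y.
From (3): flask ∈ box-Y.
(4) (exactly one): hinge ∉ box-Y.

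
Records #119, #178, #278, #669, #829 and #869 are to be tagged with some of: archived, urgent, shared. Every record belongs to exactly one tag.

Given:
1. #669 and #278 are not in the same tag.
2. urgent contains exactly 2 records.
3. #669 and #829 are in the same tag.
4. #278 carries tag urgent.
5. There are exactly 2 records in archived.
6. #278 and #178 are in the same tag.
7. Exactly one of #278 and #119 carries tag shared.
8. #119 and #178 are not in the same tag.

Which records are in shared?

shared = {#119, #869}

From (4): #278 ∈ urgent.
(1): #669 ∉ urgent.
(3): #829 matches #669: #829 ∉ urgent.
(6): #178 matches #278: #178 ∉ archived.
(6): #178 matches #278: #178 ∈ urgent.
(7) (exactly one): #119 ∈ shared.
(2): urgent already has 2, so the rest are out.
Suppose #669 ∈ shared: no assignment then satisfies all the clues, so #669 ∉ shared.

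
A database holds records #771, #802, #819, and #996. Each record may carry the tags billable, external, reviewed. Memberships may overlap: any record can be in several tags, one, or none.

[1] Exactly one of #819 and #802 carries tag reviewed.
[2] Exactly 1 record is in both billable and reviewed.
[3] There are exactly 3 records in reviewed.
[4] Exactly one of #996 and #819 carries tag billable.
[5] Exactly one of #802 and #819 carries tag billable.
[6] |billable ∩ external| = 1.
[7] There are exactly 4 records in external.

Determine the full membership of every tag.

billable = {#819}; external = {#771, #802, #819, #996}; reviewed = {#771, #819, #996}

(7): only 4 candidates remain for external, so all are in.
Suppose #771 ∈ billable: no assignment then satisfies all the clues, so #771 ∉ billable.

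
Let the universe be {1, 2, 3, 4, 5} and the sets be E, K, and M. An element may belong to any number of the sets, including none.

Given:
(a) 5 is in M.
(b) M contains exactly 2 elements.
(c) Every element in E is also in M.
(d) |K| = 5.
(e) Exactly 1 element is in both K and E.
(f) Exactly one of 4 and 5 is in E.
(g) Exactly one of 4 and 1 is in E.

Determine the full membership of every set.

From (a): 5 ∈ M.
(d): only 5 candidates remain for K, so all are in.
Suppose 1 ∈ E: no assignment then satisfies all the clues, so 1 ∉ E.

E = {4}; K = {1, 2, 3, 4, 5}; M = {4, 5}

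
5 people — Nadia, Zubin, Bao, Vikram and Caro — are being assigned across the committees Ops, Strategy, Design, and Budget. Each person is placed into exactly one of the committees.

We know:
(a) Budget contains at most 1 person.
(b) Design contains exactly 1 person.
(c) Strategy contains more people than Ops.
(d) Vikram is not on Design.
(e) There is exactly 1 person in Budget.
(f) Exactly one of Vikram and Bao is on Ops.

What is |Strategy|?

2

From (d): Vikram ∉ Design.
Suppose Nadia ∈ Ops: no assignment then satisfies all the clues, so Nadia ∉ Ops.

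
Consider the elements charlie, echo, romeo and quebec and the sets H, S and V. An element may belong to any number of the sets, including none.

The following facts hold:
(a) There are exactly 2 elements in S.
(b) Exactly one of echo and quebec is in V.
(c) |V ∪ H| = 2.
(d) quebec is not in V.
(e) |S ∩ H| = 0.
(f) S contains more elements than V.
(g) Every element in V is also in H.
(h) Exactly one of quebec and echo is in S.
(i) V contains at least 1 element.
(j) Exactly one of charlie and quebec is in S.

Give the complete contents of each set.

H = {charlie, echo}; S = {quebec, romeo}; V = {echo}

From (d): quebec ∉ V.
(b) (exactly one): echo ∈ V.
(g) with echo ∈ V: echo ∈ H.
Suppose charlie ∉ H: no assignment then satisfies all the clues, so charlie ∈ H.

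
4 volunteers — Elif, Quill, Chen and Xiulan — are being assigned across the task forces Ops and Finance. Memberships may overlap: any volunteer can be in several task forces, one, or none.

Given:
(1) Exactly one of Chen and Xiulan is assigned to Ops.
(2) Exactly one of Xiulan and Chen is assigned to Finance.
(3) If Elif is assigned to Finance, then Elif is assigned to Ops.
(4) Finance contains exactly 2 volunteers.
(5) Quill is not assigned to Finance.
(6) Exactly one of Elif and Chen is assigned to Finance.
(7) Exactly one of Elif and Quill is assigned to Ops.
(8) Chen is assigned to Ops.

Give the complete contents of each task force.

Ops = {Chen, Elif}; Finance = {Elif, Xiulan}

From (5): Quill ∉ Finance.
From (8): Chen ∈ Ops.
(1) (exactly one): Xiulan ∉ Ops.
Suppose Elif ∉ Ops: no assignment then satisfies all the clues, so Elif ∈ Ops.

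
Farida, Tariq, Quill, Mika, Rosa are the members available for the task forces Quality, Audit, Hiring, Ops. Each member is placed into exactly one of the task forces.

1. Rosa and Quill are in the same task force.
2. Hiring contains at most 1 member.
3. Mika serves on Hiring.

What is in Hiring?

From (3): Mika ∈ Hiring.
(2): Hiring already has 1, so the rest are out.

Hiring = {Mika}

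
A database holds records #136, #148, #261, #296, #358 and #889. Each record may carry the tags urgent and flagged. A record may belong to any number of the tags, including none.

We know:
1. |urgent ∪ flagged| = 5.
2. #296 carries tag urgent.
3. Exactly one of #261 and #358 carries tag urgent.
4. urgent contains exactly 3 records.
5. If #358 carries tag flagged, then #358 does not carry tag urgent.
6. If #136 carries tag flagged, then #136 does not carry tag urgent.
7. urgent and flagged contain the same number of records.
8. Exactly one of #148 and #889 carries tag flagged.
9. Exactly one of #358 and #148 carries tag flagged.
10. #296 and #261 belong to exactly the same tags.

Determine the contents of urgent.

urgent = {#261, #296, #889}

From (2): #296 ∈ urgent.
(10): #261 matches #296: #261 ∈ urgent.
(3) (exactly one): #358 ∉ urgent.
Suppose #136 ∈ urgent: no assignment then satisfies all the clues, so #136 ∉ urgent.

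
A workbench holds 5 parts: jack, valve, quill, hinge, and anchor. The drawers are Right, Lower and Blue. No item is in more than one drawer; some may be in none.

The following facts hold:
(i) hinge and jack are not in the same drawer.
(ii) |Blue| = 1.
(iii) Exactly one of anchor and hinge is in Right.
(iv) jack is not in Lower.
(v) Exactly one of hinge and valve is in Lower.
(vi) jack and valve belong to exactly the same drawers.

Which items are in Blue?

Blue = {quill}

From (iv): jack ∉ Lower.
(vi): valve matches jack: valve ∉ Lower.
(v) (exactly one): hinge ∈ Lower.
(iii) (exactly one): anchor ∈ Right.
Suppose jack ∈ Blue: no assignment then satisfies all the clues, so jack ∉ Blue.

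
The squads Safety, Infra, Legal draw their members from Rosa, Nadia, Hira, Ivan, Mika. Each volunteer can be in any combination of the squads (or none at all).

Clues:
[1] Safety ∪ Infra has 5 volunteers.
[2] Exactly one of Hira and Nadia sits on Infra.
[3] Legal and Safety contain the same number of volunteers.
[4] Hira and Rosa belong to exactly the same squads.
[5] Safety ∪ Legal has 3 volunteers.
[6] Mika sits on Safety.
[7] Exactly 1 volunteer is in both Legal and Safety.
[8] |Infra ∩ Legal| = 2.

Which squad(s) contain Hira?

From (6): Mika ∈ Safety.
Suppose Hira ∈ Safety: no assignment then satisfies all the clues, so Hira ∉ Safety.

Hira: Infra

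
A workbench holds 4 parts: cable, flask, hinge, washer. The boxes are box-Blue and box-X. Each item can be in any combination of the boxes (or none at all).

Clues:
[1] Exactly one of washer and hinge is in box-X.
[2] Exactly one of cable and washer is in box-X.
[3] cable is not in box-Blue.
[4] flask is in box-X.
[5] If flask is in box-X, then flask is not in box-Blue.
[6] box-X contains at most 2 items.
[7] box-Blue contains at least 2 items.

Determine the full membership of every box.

box-Blue = {hinge, washer}; box-X = {flask, washer}

From (3): cable ∉ box-Blue.
From (4): flask ∈ box-X.
(5): flask ∉ box-Blue.
(7): only 2 candidates remain for box-Blue, so all are in.
Suppose cable ∈ box-X: no assignment then satisfies all the clues, so cable ∉ box-X.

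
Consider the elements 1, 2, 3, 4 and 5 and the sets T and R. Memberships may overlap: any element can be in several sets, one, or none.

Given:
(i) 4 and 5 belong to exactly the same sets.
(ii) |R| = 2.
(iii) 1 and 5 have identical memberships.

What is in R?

R = {2, 3}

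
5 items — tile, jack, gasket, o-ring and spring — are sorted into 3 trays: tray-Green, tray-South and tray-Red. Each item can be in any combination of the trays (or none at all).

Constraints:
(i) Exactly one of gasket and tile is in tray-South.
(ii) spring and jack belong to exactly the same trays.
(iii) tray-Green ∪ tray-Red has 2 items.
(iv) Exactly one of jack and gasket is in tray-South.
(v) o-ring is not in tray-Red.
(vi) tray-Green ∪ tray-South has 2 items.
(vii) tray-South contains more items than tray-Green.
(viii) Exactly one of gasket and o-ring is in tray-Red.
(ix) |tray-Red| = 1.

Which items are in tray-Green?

tray-Green = {o-ring}

From (v): o-ring ∉ tray-Red.
(viii) (exactly one): gasket ∈ tray-Red.
(ix): tray-Red already has 1, so the rest are out.
Suppose tile ∈ tray-Green: no assignment then satisfies all the clues, so tile ∉ tray-Green.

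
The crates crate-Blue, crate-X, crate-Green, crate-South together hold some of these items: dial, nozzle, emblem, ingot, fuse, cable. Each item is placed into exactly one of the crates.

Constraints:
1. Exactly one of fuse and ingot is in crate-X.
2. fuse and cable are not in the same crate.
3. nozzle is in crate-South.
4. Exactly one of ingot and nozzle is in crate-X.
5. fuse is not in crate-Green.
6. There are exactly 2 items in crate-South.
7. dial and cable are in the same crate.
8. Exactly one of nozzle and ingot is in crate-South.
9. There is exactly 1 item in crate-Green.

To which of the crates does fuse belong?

fuse: crate-South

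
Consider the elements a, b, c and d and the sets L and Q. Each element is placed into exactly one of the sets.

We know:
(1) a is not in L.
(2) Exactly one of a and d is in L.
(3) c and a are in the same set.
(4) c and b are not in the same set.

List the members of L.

L = {b, d}

From (1): a ∉ L.
(2) (exactly one): d ∈ L.
(3): c matches a: c ∉ L.
Only one set left: a ∈ Q.
Only one set left: c ∈ Q.
(4): b ∉ Q.
Only one set left: b ∈ L.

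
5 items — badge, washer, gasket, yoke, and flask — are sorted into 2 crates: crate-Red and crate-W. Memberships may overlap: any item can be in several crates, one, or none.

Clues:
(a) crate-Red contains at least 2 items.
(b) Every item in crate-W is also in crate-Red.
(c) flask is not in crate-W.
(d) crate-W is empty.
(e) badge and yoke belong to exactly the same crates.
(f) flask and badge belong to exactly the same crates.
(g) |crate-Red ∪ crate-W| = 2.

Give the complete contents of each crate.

crate-Red = {gasket, washer}; crate-W = {}

From (c): flask ∉ crate-W.
(d): crate-W already has 0, so the rest are out.
Suppose badge ∈ crate-Red: no assignment then satisfies all the clues, so badge ∉ crate-Red.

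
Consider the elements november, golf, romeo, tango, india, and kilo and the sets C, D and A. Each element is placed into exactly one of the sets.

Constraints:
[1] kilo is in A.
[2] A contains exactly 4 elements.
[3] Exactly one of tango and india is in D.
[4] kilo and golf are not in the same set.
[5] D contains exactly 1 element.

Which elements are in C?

C = {golf}

From (1): kilo ∈ A.
(4): golf ∉ A.
Suppose november ∈ C: no assignment then satisfies all the clues, so november ∉ C.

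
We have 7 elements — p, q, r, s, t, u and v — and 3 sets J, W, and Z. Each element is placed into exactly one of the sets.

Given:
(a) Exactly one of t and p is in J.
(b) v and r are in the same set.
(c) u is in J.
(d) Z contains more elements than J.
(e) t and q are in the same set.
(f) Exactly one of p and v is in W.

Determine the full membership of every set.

J = {p, u}; W = {r, v}; Z = {q, s, t}

From (c): u ∈ J.
Suppose p ∉ J: no assignment then satisfies all the clues, so p ∈ J.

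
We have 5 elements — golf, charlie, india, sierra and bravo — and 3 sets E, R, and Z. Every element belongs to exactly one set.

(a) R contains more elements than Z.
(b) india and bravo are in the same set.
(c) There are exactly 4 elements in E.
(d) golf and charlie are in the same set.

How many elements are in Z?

0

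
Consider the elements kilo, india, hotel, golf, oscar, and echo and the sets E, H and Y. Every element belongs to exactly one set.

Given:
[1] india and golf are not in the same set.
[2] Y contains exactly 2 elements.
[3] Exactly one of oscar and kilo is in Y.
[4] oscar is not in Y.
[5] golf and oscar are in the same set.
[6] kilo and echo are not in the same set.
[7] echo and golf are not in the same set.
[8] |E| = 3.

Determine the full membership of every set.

E = {golf, hotel, oscar}; H = {echo}; Y = {india, kilo}

From (4): oscar ∉ Y.
(3) (exactly one): kilo ∈ Y.
(5): golf matches oscar: golf ∉ Y.
(6): echo ∉ Y.
Suppose india ∈ E: no assignment then satisfies all the clues, so india ∉ E.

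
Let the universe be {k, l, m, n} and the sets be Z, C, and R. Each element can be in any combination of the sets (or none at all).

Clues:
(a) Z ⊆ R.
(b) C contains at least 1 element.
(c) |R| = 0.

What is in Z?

Z = {}

(c): R already has 0, so the rest are out.
(a) contrapositive: k ∉ Z.
(a) contrapositive: l ∉ Z.
(a) contrapositive: m ∉ Z.
(a) contrapositive: n ∉ Z.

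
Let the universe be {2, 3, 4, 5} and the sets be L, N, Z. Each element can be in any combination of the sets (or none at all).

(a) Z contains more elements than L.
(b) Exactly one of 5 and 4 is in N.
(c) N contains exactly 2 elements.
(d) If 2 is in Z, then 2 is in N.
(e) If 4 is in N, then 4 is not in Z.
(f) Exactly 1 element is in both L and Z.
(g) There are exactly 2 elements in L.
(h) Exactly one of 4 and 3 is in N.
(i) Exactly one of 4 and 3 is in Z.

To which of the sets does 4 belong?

4: L, N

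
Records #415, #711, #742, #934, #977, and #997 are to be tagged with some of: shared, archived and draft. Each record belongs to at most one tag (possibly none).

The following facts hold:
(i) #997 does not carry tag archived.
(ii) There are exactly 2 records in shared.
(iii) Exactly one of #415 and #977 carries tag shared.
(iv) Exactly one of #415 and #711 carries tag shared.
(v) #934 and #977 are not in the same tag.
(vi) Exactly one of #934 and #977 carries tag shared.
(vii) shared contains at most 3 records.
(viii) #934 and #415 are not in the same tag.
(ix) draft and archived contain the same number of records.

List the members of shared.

shared = {#711, #977}

From (i): #997 ∉ archived.
Suppose #415 ∈ shared: no assignment then satisfies all the clues, so #415 ∉ shared.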